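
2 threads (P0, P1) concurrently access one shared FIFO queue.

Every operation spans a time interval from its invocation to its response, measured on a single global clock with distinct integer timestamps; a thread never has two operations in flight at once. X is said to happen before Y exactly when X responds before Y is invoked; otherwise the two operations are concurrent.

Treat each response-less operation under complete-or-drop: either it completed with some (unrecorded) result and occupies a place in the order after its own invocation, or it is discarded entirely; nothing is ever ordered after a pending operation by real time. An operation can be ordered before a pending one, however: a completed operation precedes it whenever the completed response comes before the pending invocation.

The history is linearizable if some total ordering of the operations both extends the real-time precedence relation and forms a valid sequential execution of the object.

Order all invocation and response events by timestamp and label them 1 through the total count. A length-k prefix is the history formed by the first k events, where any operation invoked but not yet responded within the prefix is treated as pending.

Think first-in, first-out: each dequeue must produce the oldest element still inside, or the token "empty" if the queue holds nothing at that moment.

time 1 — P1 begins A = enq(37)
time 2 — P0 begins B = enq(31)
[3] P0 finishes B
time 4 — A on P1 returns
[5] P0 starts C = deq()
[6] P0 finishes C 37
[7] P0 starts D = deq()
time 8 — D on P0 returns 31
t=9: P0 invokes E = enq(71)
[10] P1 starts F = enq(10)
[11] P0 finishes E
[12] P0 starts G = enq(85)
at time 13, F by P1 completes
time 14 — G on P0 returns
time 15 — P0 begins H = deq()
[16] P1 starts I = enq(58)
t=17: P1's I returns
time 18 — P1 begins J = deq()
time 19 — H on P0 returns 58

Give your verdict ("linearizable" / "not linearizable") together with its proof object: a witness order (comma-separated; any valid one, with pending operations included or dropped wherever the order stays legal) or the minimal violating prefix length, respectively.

not linearizable — minimal violating prefix: 19 events

prefix check: 1..18 passes, 1..19 fails once H's time-19 response joins
9 completed operations, 12 real-time-consistent orders — every FIFO queue replay fails
including or dropping the 1 pending operation (J) in any combination fails
take A, B, C, D, E, F, G, H, I (pending dropped): step 8 already fails, because H deq() → 58 cannot occur there
take A, B, C, D, E, F, G, I, H (pending dropped): step 9 already fails, because H deq() → 58 cannot occur there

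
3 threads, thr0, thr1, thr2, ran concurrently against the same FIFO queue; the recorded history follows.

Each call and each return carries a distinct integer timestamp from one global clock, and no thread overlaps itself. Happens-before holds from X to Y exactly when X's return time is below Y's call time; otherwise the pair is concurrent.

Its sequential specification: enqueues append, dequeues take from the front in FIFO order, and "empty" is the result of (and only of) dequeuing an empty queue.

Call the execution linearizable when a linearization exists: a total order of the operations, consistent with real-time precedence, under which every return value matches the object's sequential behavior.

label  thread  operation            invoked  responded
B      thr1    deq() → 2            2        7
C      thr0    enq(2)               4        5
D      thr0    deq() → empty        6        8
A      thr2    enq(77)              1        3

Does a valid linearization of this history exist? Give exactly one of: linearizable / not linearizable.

not linearizable

prefix check: 1..7 passes, 1..8 fails once D's time-8 response joins
4 orders of the 4 completed FIFO queue ops respect real time; none is legal
sample order A, B, C, D stalls at step 2 — B deq() → 2 has no legal effect
sample order A, C, B, D stalls at step 3 — B deq() → 2 has no legal effect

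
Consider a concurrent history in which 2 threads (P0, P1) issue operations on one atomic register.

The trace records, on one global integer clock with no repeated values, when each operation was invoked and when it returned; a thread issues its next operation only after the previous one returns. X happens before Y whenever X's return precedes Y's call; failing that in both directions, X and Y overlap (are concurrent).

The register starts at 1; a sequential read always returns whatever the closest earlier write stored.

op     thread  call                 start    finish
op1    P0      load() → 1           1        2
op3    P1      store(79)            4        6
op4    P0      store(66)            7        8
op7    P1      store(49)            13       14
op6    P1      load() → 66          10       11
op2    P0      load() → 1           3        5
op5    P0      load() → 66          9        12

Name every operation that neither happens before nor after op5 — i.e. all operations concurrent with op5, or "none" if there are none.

op5 spans [9,12]; an op avoiding the whole window 9..12 is ordered, any other is concurrent
op1 [1,2]: before
op2 [3,5]: before
op3 [4,6]: before
op4 [7,8]: before
op6 [10,11]: concurrent
op7 [13,14]: after

op6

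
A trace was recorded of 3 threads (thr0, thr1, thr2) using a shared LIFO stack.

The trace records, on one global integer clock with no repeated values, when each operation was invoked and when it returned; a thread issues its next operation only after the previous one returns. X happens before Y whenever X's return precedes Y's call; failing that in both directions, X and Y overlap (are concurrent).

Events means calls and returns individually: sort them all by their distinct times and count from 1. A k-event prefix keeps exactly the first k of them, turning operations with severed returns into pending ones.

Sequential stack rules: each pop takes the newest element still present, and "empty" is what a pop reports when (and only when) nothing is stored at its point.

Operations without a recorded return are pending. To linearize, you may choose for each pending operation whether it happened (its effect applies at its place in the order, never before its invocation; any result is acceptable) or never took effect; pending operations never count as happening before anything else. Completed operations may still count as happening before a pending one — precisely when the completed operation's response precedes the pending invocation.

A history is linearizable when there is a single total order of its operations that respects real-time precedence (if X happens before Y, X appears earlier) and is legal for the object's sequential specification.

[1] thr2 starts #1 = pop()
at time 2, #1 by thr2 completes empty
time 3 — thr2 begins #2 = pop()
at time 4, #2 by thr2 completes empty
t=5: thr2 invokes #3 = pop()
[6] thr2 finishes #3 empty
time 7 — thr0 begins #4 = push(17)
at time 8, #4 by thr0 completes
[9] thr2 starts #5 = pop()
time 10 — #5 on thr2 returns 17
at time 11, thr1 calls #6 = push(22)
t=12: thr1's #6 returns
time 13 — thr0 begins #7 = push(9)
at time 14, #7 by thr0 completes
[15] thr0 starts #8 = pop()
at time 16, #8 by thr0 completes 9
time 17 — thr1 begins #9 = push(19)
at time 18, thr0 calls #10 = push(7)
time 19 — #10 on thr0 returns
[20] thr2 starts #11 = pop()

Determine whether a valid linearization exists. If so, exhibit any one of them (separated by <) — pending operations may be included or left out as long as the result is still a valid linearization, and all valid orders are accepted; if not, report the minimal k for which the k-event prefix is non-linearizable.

linearizable — witness: #1 < #2 < #3 < #4 < #5 < #6 < #7 < #8 < #9 < #10

after step 1 (#1 pop() → empty): stack <>
after step 2 (#2 pop() → empty): stack <>
after step 3 (#3 pop() → empty): stack <>
after step 4 (#4 push(17)): stack <17>
after step 5 (#5 pop() → 17): stack <>
after step 6 (#6 push(22)): stack <22>
after step 7 (#7 push(9)): stack <22,9>
after step 8 (#8 pop() → 9): stack <22>
after step 9 (#9 push(19) (pending, included)): stack <22,19>
after step 10 (#10 push(7)): stack <22,19,7>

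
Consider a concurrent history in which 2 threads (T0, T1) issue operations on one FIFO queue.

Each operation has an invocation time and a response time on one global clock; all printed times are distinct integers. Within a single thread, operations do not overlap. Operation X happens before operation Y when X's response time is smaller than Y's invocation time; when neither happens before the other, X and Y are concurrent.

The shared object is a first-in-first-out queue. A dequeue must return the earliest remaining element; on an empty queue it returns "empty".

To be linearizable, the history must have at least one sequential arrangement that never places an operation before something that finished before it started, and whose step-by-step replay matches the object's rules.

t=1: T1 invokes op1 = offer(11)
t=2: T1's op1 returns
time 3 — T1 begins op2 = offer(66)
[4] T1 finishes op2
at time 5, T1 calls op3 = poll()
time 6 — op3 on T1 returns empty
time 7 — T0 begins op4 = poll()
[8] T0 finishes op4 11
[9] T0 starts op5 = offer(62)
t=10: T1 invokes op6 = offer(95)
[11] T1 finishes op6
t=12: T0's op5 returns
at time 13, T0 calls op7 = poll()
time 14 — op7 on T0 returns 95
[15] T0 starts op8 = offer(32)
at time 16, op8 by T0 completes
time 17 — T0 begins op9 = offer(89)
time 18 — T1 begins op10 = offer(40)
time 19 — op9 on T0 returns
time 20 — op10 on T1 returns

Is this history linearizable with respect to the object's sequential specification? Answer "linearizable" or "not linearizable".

prefix check: 1..5 passes, 1..6 fails once op3's time-6 response joins
one real-time candidate order over the 3 completed operations — the FIFO queue replay rejects it
e.g. op1, op2, op3: illegal at step 3, since op3 poll() → empty cannot apply there

not linearizable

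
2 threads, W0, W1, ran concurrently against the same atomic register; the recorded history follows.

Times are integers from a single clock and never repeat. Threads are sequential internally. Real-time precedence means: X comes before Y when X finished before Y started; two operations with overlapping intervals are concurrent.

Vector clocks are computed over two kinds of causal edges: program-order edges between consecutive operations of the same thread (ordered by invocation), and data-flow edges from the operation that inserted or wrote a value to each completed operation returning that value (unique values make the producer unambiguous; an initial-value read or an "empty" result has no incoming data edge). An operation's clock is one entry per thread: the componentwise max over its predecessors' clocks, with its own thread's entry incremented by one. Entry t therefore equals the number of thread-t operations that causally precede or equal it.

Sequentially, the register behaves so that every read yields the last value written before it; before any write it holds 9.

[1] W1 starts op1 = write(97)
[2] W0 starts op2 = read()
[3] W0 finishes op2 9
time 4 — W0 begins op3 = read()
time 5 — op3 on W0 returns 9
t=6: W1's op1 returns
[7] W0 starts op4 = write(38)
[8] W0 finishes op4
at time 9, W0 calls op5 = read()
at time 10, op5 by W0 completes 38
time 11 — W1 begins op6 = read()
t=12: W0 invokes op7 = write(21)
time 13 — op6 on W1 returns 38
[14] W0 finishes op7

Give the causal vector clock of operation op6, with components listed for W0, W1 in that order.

(3, 2)

no predecessors for op1 (invoked 1): W1 increments from zero → (0, 1)
no predecessors for op2 (invoked 2): W0 increments from zero → (1, 0)
invoked at 4, op3 merges VC(op2)=(1, 0) and bumps W0's slot → (2, 0)
invoked at 7, op4 merges VC(op3)=(2, 0) and bumps W0's slot → (3, 0)
invoked at 9, op5 merges VC(op4)=(3, 0) and bumps W0's slot → (4, 0)
invoked at 11, op6 merges VC(op1)=(0, 1), VC(op4)=(3, 0) and bumps W1's slot → (3, 2)
invoked at 12, op7 merges VC(op5)=(4, 0) and bumps W0's slot → (5, 0)
target: VC(op6) = (3, 2)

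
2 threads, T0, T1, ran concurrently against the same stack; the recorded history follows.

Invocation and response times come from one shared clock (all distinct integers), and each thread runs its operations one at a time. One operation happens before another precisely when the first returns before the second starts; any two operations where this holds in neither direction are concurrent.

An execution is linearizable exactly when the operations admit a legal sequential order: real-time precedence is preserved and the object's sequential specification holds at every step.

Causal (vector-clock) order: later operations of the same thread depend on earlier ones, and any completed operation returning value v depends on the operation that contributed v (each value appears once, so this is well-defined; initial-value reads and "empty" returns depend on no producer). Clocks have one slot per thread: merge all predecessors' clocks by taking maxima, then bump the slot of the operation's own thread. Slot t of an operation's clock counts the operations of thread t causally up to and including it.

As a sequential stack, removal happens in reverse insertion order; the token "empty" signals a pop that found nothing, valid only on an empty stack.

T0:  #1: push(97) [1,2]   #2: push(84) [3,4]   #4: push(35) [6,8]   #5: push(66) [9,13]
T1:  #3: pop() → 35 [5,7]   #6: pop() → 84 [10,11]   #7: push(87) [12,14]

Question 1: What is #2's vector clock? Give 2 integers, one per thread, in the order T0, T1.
Answer: (2, 0)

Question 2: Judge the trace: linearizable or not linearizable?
linearizable

witness order: #1, #2, #4, #3, #6, #5, #7
1. #1 push(97), leaving stack <97>
2. #2 push(84), leaving stack <97,84>
3. #4 push(35), leaving stack <97,84,35>
4. #3 pop() → 35, leaving stack <97,84>
5. #6 pop() → 84, leaving stack <97>
6. #5 push(66), leaving stack <97,66>
7. #7 push(87), leaving stack <97,66,87>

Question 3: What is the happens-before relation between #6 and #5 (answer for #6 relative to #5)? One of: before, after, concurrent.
Answer: concurrent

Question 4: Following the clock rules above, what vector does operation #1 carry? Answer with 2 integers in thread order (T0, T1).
Answer: (1, 0)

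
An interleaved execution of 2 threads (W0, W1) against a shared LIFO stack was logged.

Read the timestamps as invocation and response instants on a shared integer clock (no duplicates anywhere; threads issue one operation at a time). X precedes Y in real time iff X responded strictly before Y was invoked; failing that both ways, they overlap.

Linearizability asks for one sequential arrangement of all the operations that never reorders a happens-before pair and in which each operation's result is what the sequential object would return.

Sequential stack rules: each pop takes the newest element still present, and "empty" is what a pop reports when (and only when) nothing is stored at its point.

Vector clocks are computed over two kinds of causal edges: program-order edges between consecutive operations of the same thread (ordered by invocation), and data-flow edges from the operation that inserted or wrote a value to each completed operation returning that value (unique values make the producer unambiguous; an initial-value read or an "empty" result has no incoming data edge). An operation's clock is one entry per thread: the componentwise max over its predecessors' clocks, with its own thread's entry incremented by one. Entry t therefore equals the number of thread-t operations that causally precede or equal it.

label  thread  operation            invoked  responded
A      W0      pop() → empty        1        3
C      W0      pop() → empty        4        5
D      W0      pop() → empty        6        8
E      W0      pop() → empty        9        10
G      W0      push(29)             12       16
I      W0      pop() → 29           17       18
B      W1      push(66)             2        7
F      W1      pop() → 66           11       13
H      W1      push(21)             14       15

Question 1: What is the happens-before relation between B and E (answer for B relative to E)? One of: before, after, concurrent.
before

B spans [2,7], E spans [9,10]
resp(B)=7 < inv(E)=9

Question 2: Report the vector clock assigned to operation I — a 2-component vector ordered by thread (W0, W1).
(6, 0)

VC(B, invoked at 2): no causal predecessors; +1 on W1 → (0, 1)
VC(A, invoked at 1): no causal predecessors; +1 on W0 → (1, 0)
invoked at 11, F merges VC(B)=(0, 1) and bumps W1's slot → (0, 2)
invoked at 4, C merges VC(A)=(1, 0) and bumps W0's slot → (2, 0)
invoked at 14, H merges VC(F)=(0, 2) and bumps W1's slot → (0, 3)
invoked at 6, D merges VC(C)=(2, 0) and bumps W0's slot → (3, 0)
invoked at 9, E merges VC(D)=(3, 0) and bumps W0's slot → (4, 0)
invoked at 12, G merges VC(E)=(4, 0) and bumps W0's slot → (5, 0)
invoked at 17, I merges VC(G)=(5, 0) and bumps W0's slot → (6, 0)
target: VC(I) = (6, 0)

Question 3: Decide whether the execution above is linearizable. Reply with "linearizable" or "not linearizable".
not linearizable

prefix check: 1..9 passes, 1..10 fails once E's time-10 response joins
the 5 completed operations admit 4 real-time orders; each fails the LIFO stack replay
e.g. A, B, C, D, E: illegal at step 3, since C pop() → empty cannot apply there
e.g. A, C, B, D, E: illegal at step 4, since D pop() → empty cannot apply there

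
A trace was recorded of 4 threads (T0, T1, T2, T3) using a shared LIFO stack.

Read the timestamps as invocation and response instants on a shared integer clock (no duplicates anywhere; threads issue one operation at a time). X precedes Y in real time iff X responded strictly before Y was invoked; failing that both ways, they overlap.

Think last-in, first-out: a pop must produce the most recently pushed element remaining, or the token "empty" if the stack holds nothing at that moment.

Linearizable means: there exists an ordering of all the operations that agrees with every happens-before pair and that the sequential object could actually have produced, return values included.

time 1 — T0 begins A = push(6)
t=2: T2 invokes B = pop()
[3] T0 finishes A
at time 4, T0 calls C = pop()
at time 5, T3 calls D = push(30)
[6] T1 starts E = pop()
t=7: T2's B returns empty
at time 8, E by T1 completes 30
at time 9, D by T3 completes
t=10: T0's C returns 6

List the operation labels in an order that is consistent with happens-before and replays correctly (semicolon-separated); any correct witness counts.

step 1: A push(6) — stack <6>
step 2: C pop() → 6 — stack <>
step 3: B pop() → empty — stack <>
step 4: D push(30) — stack <30>
step 5: E pop() → 30 — stack <>

A; C; B; D; E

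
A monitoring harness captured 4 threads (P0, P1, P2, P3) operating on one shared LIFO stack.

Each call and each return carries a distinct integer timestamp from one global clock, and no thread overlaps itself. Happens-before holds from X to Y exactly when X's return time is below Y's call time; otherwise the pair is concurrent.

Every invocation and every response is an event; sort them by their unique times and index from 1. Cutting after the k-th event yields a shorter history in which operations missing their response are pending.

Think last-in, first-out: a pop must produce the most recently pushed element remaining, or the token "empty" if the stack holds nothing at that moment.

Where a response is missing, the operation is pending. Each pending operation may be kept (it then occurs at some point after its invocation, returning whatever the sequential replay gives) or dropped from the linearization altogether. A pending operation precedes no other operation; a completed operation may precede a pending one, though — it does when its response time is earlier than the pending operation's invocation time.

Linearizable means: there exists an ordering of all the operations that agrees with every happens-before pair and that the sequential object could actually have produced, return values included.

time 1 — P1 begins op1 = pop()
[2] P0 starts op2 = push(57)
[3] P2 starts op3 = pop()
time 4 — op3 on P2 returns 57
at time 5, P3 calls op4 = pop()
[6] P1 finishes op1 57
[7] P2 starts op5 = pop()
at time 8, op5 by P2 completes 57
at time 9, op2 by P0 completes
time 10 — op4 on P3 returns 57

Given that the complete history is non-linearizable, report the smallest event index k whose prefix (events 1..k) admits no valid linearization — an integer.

6

a valid linearization of events 1..5 exists, for instance op1, op2, op3:
1. op1 pop() (pending, included), leaving stack <>
2. op2 push(57) (pending, included), leaving stack <57>
3. op3 pop() → 57, leaving stack <>
adding event 6 (op1 responds at 6) leaves no legal real-time order
completion choices over the 2 pending operations (op2, op4) were checked; none helps
one such order, op1, op3 (pending dropped), breaks at step 1 where op1 pop() → 57 is illegal
one such order, op3, op1 (pending dropped), breaks at step 1 where op3 pop() → 57 is illegal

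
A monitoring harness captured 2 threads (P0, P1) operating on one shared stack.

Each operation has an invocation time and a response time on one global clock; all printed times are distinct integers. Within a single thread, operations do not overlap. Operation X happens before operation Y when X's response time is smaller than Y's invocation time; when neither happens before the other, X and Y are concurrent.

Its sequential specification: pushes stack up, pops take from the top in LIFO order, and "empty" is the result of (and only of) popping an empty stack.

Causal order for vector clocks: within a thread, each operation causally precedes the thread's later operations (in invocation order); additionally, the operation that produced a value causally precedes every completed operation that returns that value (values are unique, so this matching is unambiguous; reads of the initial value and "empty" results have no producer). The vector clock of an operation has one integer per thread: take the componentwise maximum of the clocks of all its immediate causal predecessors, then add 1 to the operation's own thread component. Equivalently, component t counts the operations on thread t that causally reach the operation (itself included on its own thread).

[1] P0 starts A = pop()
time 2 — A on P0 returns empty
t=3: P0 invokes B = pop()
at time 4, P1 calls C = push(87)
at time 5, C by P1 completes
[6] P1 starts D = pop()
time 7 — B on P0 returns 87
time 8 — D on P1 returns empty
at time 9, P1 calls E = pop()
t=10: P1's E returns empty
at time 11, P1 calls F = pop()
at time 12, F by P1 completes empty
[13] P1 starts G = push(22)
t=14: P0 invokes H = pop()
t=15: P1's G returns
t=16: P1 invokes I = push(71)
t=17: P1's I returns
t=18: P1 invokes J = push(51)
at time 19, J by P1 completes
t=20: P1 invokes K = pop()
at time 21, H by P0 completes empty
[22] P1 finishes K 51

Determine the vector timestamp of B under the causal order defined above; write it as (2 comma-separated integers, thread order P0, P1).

root op C, invoked 4: fresh clock plus P1's own tick → (0, 1)
root op A, invoked 1: fresh clock plus P0's own tick → (1, 0)
VC(D, invoked at 6): max of VC(C)=(0, 1), then +1 on thread P1 → (0, 2)
VC(E, invoked at 9): max of VC(D)=(0, 2), then +1 on thread P1 → (0, 3)
VC(B, invoked at 3): max of VC(A)=(1, 0), VC(C)=(0, 1), then +1 on thread P0 → (2, 1)
VC(F, invoked at 11): max of VC(E)=(0, 3), then +1 on thread P1 → (0, 4)
VC(H, invoked at 14): max of VC(B)=(2, 1), then +1 on thread P0 → (3, 1)
VC(G, invoked at 13): max of VC(F)=(0, 4), then +1 on thread P1 → (0, 5)
VC(I, invoked at 16): max of VC(G)=(0, 5), then +1 on thread P1 → (0, 6)
VC(J, invoked at 18): max of VC(I)=(0, 6), then +1 on thread P1 → (0, 7)
VC(K, invoked at 20): max of VC(J)=(0, 7), then +1 on thread P1 → (0, 8)
target: VC(B) = (2, 1)

(2, 1)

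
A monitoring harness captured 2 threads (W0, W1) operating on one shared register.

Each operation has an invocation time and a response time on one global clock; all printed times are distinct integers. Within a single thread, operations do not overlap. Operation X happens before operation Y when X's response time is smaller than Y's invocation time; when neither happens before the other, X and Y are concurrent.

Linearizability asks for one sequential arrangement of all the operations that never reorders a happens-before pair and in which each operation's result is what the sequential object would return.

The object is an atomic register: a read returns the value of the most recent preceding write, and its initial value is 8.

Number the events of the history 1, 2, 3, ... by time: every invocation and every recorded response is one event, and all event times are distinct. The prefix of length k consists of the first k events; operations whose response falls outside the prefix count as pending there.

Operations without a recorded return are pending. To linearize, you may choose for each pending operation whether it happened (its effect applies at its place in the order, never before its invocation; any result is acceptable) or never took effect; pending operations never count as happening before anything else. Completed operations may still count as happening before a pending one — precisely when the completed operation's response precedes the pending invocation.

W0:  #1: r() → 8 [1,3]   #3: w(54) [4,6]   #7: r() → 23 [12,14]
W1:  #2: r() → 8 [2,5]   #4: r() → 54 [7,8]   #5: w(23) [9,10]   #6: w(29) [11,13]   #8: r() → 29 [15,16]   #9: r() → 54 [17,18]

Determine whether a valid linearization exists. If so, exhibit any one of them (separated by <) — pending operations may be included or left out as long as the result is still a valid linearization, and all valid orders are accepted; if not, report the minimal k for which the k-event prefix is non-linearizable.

cut after 17 events: linearizable; cut after 18 events (#9 responds, time 18): not linearizable
every one of the 6 real-time-consistent orders over 9 completed register ops fails the sequential spec
e.g. #1, #2, #3, #4, #5, #6, #7, #8, #9: illegal at step 7, since #7 r() → 23 cannot apply there
e.g. #1, #2, #3, #4, #5, #7, #6, #8, #9: illegal at step 9, since #9 r() → 54 cannot apply there

not linearizable — minimal violating prefix: 18 events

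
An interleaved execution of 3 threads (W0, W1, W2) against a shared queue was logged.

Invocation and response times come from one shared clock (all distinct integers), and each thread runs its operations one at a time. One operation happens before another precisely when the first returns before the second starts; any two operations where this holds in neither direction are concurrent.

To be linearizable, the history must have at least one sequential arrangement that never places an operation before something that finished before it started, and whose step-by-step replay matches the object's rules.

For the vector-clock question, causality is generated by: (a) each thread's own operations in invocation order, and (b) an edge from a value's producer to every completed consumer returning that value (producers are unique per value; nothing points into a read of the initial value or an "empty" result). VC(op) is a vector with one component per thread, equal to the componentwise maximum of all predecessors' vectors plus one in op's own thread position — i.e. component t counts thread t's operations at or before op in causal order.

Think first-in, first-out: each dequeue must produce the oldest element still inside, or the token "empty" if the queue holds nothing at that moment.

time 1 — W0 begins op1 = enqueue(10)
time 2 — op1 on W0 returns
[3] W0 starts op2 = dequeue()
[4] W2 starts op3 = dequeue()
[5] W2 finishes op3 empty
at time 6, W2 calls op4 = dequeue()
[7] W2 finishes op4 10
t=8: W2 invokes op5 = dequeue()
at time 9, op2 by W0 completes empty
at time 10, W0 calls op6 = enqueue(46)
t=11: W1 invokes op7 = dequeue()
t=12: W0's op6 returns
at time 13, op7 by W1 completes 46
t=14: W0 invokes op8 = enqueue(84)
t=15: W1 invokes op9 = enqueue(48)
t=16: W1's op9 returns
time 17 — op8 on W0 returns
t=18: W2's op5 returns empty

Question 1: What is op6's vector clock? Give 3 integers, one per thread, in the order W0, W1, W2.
invoked at 4, op3 has no predecessors; its own W2 bump gives (0, 0, 1)
invoked at 1, op1 has no predecessors; its own W0 bump gives (1, 0, 0)
op2 (invocation 3): componentwise max over VC(op1)=(1, 0, 0), +1 at W0, giving (2, 0, 0)
op4 (invocation 6): componentwise max over VC(op1)=(1, 0, 0), VC(op3)=(0, 0, 1), +1 at W2, giving (1, 0, 2)
op6 (invocation 10): componentwise max over VC(op2)=(2, 0, 0), +1 at W0, giving (3, 0, 0)
op5 (invocation 8): componentwise max over VC(op4)=(1, 0, 2), +1 at W2, giving (1, 0, 3)
op7 (invocation 11): componentwise max over VC(op6)=(3, 0, 0), +1 at W1, giving (3, 1, 0)
op8 (invocation 14): componentwise max over VC(op6)=(3, 0, 0), +1 at W0, giving (4, 0, 0)
op9 (invocation 15): componentwise max over VC(op7)=(3, 1, 0), +1 at W1, giving (3, 2, 0)
target: VC(op6) = (3, 0, 0)

(3, 0, 0)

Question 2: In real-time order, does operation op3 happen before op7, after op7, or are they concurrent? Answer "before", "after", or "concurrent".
op3 spans [4,5], op7 spans [11,13]
resp(op3)=5 < inv(op7)=11

before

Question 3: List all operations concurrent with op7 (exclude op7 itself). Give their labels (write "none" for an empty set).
overlap test against op7 [11,13]: concurrent iff the interval meets 11..13
op1 [1,2]: before
op2 [3,9]: before
op3 [4,5]: before
op4 [6,7]: before
op5 [8,18]: concurrent
op6 [10,12]: concurrent
op8 [14,17]: after
op9 [15,16]: after

op5, op6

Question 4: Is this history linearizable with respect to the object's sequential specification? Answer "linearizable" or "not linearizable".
prefix check: 1..6 passes, 1..7 fails once op4's time-7 response joins
the sole real-time-consistent order of 3 completed operations fails the queue replay
every completion of the 1 pending operation (op2) was checked; none linearizes
take op1, op3, op4 (pending dropped): step 2 already fails, because op3 dequeue() → empty cannot occur there

not linearizable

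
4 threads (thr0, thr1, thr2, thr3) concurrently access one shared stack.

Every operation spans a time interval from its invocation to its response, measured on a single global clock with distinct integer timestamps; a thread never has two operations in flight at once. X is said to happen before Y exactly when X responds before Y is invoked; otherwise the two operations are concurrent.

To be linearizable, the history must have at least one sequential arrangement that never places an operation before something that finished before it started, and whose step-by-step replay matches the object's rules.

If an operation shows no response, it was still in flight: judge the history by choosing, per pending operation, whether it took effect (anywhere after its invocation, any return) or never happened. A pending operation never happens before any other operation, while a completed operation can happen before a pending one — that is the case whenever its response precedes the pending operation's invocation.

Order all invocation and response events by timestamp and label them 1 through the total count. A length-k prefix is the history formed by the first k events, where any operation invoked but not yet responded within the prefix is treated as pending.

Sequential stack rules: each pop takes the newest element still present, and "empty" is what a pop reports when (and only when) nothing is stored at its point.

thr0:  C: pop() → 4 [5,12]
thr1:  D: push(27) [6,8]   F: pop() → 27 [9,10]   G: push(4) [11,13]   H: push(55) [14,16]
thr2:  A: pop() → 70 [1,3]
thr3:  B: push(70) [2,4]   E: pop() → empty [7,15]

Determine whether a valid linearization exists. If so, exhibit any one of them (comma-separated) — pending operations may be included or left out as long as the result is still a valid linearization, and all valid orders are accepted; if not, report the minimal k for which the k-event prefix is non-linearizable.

linearizable — witness: B, A, D, F, E, G, C, H

after step 1 (B push(70)): stack <70>
after step 2 (A pop() → 70): stack <>
after step 3 (D push(27)): stack <27>
after step 4 (F pop() → 27): stack <>
after step 5 (E pop() → empty): stack <>
after step 6 (G push(4)): stack <4>
after step 7 (C pop() → 4): stack <>
after step 8 (H push(55)): stack <55>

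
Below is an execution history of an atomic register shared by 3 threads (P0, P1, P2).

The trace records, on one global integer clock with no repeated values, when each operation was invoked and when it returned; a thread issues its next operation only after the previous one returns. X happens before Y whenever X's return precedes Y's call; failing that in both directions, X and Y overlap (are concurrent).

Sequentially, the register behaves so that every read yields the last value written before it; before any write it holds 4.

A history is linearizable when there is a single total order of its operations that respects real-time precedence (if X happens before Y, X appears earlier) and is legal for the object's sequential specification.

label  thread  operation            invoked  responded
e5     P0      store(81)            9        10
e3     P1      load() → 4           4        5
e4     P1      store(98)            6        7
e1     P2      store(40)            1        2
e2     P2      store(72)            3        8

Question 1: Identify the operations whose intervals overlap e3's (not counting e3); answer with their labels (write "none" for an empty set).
e3 runs from 4 to 5; window-overlapping ops are concurrent
e1 [1,2]: before
e2 [3,8]: concurrent
e4 [6,7]: after
e5 [9,10]: after

e2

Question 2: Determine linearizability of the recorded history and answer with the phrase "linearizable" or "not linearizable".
through event 4 a valid linearization exists; event 5 (e3 responding at time 5) ends that
the sole real-time-consistent order of 2 completed operations fails the atomic register replay
include/drop combinations of the 1 pending operation (e2) were all tried; none helps
for example e1, e3 (pending dropped) fails at step 2: e3 load() → 4 is not legal there

not linearizable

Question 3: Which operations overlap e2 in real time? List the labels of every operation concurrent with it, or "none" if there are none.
e2 spans [3,8]; an op avoiding the whole window 3..8 is ordered, any other is concurrent
e1 [1,2]: before
e3 [4,5]: concurrent
e4 [6,7]: concurrent
e5 [9,10]: after

e3, e4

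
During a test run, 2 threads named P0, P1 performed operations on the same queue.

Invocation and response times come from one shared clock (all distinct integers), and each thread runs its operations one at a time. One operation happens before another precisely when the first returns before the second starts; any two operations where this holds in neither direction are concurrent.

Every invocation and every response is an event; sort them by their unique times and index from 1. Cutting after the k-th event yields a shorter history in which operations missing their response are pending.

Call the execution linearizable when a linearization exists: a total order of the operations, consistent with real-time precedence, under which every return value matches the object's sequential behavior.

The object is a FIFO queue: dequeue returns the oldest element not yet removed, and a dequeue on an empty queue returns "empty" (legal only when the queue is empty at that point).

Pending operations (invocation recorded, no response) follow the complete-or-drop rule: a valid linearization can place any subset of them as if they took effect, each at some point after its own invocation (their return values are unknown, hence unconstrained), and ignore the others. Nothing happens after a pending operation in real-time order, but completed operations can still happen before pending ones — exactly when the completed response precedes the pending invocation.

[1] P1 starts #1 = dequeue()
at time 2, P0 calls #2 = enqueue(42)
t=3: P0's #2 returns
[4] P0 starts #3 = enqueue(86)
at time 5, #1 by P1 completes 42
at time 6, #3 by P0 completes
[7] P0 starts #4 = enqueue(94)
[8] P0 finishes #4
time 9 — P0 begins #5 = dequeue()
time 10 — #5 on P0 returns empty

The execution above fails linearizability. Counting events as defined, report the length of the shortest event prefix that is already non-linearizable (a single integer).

one valid order for events 1..9 is #2, #1, #3, #4:
1. #2 enqueue(42), leaving queue <42>
2. #1 dequeue() → 42, leaving queue <>
3. #3 enqueue(86), leaving queue <86>
4. #4 enqueue(94), leaving queue <86,94>
at event 10 (#5's time-10 response) nothing linearizes any more
sample order #1, #2, #3, #4, #5 stalls at step 1 — #1 dequeue() → 42 has no legal effect
sample order #2, #1, #3, #4, #5 stalls at step 5 — #5 dequeue() → empty has no legal effect

10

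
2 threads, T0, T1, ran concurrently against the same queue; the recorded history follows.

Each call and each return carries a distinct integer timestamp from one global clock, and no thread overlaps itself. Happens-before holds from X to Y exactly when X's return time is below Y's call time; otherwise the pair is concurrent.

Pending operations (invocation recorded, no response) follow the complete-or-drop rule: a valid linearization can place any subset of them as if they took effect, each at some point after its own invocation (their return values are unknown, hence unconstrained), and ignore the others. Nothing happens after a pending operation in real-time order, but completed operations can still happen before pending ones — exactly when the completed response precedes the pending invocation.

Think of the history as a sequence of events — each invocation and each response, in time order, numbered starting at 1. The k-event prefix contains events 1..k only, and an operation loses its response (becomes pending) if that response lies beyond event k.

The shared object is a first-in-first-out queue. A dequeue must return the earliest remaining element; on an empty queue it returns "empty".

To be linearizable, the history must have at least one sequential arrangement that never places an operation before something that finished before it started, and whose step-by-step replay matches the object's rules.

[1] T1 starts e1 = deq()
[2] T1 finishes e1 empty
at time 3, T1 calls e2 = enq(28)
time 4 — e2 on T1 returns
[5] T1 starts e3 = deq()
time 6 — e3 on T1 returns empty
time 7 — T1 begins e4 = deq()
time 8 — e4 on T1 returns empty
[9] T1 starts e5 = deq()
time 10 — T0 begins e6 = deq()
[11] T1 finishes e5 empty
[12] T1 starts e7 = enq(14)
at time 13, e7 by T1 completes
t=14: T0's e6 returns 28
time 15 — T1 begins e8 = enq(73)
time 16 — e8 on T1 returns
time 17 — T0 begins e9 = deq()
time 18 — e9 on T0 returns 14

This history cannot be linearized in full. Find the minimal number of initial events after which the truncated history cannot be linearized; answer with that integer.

6

events 1..5 are linearizable, e.g. via e1, e2:
1. e1 deq() → empty, leaving queue <>
2. e2 enq(28), leaving queue <28>
include event 6 — e3 responding at 6 — and every candidate order breaks
sample order e1, e2, e3 stalls at step 3 — e3 deq() → empty has no legal effect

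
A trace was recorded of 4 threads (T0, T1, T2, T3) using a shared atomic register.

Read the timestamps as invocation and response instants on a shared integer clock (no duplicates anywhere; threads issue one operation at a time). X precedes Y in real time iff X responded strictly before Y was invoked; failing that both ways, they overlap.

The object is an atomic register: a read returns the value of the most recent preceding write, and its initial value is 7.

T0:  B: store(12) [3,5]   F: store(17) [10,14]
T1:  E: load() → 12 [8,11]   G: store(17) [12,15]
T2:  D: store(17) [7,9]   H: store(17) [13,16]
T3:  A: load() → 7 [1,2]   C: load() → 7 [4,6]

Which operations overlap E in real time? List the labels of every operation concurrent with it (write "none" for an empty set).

D, F

E runs from 8 to 11; window-overlapping ops are concurrent
A [1,2]: before
B [3,5]: before
C [4,6]: before
D [7,9]: concurrent
F [10,14]: concurrent
G [12,15]: after
H [13,16]: after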